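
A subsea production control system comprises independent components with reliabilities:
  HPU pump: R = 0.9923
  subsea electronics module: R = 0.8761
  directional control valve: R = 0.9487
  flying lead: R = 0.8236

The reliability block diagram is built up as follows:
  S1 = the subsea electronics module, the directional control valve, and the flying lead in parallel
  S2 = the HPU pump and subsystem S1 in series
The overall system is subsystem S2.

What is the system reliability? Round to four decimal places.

Parallel (subsea electronics module, directional control valve, and flying lead): 1 − (1 − 0.876100)(1 − 0.948700)(1 − 0.823600) = 0.998879
Series (HPU pump and [0.998879]): 0.992300 × 0.998879 = 0.9912

0.9912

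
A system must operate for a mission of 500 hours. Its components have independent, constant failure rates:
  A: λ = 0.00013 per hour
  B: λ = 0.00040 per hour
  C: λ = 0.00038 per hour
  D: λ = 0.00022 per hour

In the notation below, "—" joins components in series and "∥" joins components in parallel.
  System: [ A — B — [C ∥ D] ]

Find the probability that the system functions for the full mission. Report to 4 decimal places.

R(A) = exp(−0.00013 × 500) = 0.937067
R(B) = exp(−0.00040 × 500) = 0.818731
R(C) = exp(−0.00038 × 500) = 0.826959
R(D) = exp(−0.00022 × 500) = 0.895834
Parallel (C and D): 1 − (1 − 0.826959)(1 − 0.895834) = 0.981975
Series (A, B, and [0.981975]): 0.937067 × 0.818731 × 0.981975 = 0.7534

0.7534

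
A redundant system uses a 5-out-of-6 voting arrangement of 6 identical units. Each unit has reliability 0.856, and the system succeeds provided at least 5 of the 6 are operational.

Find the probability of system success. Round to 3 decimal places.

R = Σ_{i=5}^{6} C(6,i) p^i (1−p)^{6−i} with p = 0.856
C(6,5)·0.856^5·0.144^1 = 0.39708
C(6,6)·0.856^6·0.144^0 = 0.39341
Sum = 0.790

0.790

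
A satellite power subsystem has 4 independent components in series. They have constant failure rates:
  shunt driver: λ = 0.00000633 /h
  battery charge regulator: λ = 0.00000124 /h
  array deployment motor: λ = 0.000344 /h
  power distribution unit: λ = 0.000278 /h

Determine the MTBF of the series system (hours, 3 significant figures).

1590

Series of exponential components: λ_sys = Σ λ_i
λ_sys = 0.00000633 + 0.00000124 + 0.000344 + 0.000278 = 6.2957e-04 /h
MTBF = 1 / λ_sys = 1590 h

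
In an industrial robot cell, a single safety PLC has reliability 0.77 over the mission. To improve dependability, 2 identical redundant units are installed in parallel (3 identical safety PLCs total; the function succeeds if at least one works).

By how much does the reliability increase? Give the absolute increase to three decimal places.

R_before = 0.77
R_after = 1 − (1 − 0.77)^3 = 0.988
ΔR = 0.988 − 0.77 = 0.218

0.218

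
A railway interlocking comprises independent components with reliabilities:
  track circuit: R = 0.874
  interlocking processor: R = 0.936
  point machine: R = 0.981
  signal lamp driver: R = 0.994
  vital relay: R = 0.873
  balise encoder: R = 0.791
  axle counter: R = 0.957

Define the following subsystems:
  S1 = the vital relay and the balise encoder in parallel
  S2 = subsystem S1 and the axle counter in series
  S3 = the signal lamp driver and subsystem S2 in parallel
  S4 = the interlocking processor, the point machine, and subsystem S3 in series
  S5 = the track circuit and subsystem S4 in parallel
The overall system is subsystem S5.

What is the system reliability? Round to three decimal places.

0.990

Parallel (vital relay and balise encoder): 1 − (1 − 0.87300)(1 − 0.79100) = 0.97346
Series ([0.97346] and axle counter): 0.97346 × 0.95700 = 0.93160
Parallel (signal lamp driver and [0.93160]): 1 − (1 − 0.99400)(1 − 0.93160) = 0.99959
Series (interlocking processor, point machine, and [0.99959]): 0.93600 × 0.98100 × 0.99959 = 0.91784
Parallel (track circuit and [0.91784]): 1 − (1 − 0.87400)(1 − 0.91784) = 0.990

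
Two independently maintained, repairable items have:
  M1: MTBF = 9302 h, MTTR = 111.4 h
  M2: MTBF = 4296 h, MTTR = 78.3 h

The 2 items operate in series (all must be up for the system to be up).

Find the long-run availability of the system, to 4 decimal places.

A(M1) = MTBF/(MTBF+MTTR) = 9302/(9302+111.4) = 0.988166
A(M2) = MTBF/(MTBF+MTTR) = 4296/(4296+78.3) = 0.982100
Series availability: 0.988166 × 0.982100 = 0.9705

0.9705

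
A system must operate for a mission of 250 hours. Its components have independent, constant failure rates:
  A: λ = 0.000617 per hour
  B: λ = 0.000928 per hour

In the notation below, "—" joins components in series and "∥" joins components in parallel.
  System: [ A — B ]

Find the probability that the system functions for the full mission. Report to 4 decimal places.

0.6796

R(A) = exp(−0.000617 × 250) = 0.857058
R(B) = exp(−0.000928 × 250) = 0.792946
Series (A and B): 0.857058 × 0.792946 = 0.6796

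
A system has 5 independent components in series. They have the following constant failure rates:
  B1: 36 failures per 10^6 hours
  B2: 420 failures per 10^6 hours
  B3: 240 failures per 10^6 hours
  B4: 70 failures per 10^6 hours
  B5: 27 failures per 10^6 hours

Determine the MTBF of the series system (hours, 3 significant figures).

1260

Series of exponential components: λ_sys = Σ λ_i
λ_sys = 0.000036 + 0.00042 + 0.00024 + 0.000070 + 0.000027 = 7.9300e-04 /h
MTBF = 1 / λ_sys = 1260 h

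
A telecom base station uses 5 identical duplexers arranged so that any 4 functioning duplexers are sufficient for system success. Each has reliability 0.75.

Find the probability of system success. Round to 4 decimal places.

R = Σ_{i=4}^{5} C(5,i) p^i (1−p)^{5−i} with p = 0.75
C(5,4)·0.75^4·0.25^1 = 0.395508
C(5,5)·0.75^5·0.25^0 = 0.237305
Sum = 0.6328

0.6328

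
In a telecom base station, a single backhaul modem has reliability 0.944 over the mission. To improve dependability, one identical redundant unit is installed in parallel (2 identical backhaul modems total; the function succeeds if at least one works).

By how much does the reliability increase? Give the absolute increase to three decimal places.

R_before = 0.944
R_after = 1 − (1 − 0.944)^2 = 0.997
ΔR = 0.997 − 0.944 = 0.053

0.053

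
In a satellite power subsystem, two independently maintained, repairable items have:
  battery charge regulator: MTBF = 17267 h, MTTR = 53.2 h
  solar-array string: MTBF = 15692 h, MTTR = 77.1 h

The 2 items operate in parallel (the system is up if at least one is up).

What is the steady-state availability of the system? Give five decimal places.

0.99998

A(battery charge regulator) = MTBF/(MTBF+MTTR) = 17267/(17267+53.2) = 0.996928
A(solar-array string) = MTBF/(MTBF+MTTR) = 15692/(15692+77.1) = 0.995111
Parallel availability: 1 − (1 − 0.996928)(1 − 0.995111) = 0.99998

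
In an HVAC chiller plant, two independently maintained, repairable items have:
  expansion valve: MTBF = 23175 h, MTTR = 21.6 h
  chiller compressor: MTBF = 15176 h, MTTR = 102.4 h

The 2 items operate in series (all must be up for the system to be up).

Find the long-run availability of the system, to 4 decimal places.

0.9924

A(expansion valve) = MTBF/(MTBF+MTTR) = 23175/(23175+21.6) = 0.999069
A(chiller compressor) = MTBF/(MTBF+MTTR) = 15176/(15176+102.4) = 0.993298
Series availability: 0.999069 × 0.993298 = 0.9924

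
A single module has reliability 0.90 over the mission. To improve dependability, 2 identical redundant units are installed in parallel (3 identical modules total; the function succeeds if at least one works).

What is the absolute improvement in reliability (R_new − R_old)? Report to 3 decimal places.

R_before = 0.90
R_after = 1 − (1 − 0.90)^3 = 0.999
ΔR = 0.999 − 0.90 = 0.099

0.099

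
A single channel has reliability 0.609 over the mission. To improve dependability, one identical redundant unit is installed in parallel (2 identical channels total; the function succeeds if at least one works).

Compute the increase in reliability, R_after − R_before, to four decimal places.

R_before = 0.609
R_after = 1 − (1 − 0.609)^2 = 0.8471
ΔR = 0.8471 − 0.609 = 0.2381

0.2381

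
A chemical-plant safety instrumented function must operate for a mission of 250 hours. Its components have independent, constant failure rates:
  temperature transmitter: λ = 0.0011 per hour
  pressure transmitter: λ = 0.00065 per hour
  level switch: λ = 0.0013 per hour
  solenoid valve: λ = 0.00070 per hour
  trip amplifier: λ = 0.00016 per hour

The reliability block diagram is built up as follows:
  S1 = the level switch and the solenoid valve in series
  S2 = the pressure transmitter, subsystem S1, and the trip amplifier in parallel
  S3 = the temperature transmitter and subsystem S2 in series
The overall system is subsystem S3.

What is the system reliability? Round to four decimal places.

0.7578

R(temperature transmitter) = exp(−0.0011 × 250) = 0.759572
R(pressure transmitter) = exp(−0.00065 × 250) = 0.850016
R(level switch) = exp(−0.0013 × 250) = 0.722527
R(solenoid valve) = exp(−0.00070 × 250) = 0.839457
R(trip amplifier) = exp(−0.00016 × 250) = 0.960789
Series (level switch and solenoid valve): 0.722527 × 0.839457 = 0.606530
Parallel (pressure transmitter, [0.606530], and trip amplifier): 1 − (1 − 0.850016)(1 − 0.606530)(1 − 0.960789) = 0.997686
Series (temperature transmitter and [0.997686]): 0.759572 × 0.997686 = 0.7578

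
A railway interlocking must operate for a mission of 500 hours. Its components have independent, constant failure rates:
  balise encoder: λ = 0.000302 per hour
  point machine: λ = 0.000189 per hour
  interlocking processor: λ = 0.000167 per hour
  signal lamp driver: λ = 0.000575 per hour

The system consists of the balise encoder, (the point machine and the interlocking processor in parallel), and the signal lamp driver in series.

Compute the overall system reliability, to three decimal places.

0.640

R(balise encoder) = exp(−0.000302 × 500) = 0.85985
R(point machine) = exp(−0.000189 × 500) = 0.90983
R(interlocking processor) = exp(−0.000167 × 500) = 0.91989
R(signal lamp driver) = exp(−0.000575 × 500) = 0.75014
Parallel (point machine and interlocking processor): 1 − (1 − 0.90983)(1 − 0.91989) = 0.99278
Series (balise encoder, [0.99278], and signal lamp driver): 0.85985 × 0.99278 × 0.75014 = 0.640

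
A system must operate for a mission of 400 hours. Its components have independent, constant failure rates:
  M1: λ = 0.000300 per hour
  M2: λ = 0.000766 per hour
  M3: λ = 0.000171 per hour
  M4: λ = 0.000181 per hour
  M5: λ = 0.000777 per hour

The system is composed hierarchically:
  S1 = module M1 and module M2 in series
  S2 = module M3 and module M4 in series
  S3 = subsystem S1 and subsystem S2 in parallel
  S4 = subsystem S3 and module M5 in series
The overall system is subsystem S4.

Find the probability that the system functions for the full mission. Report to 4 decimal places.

0.6994

R(M1) = exp(−0.000300 × 400) = 0.886920
R(M2) = exp(−0.000766 × 400) = 0.736092
R(M3) = exp(−0.000171 × 400) = 0.933887
R(M4) = exp(−0.000181 × 400) = 0.930159
R(M5) = exp(−0.000777 × 400) = 0.732860
Series (M1 and M2): 0.886920 × 0.736092 = 0.652855
Series (M3 and M4): 0.933887 × 0.930159 = 0.868663
Parallel ([0.652855] and [0.868663]): 1 − (1 − 0.652855)(1 − 0.868663) = 0.954407
Series ([0.954407] and M5): 0.954407 × 0.732860 = 0.6994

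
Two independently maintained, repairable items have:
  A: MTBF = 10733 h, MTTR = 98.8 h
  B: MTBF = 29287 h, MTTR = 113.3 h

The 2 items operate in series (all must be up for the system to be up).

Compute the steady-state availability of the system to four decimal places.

0.9871

A(A) = MTBF/(MTBF+MTTR) = 10733/(10733+98.8) = 0.990879
A(B) = MTBF/(MTBF+MTTR) = 29287/(29287+113.3) = 0.996146
Series availability: 0.990879 × 0.996146 = 0.9871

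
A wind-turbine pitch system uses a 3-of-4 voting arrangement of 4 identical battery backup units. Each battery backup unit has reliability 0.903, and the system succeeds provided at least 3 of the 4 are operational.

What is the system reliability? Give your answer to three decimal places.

0.951

R = Σ_{i=3}^{4} C(4,i) p^i (1−p)^{4−i} with p = 0.903
C(4,3)·0.903^3·0.097^1 = 0.28569
C(4,4)·0.903^4·0.097^0 = 0.66489
Sum = 0.951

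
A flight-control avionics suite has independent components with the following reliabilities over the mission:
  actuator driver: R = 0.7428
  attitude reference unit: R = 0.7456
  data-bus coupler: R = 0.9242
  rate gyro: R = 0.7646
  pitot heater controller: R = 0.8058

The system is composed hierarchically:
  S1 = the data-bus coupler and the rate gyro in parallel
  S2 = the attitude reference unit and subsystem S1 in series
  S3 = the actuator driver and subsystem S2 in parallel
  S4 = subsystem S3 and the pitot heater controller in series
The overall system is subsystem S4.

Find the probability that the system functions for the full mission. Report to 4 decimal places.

0.7503

Parallel (data-bus coupler and rate gyro): 1 − (1 − 0.924200)(1 − 0.764600) = 0.982157
Series (attitude reference unit and [0.982157]): 0.745600 × 0.982157 = 0.732296
Parallel (actuator driver and [0.732296]): 1 − (1 − 0.742800)(1 − 0.732296) = 0.931147
Series ([0.931147] and pitot heater controller): 0.931147 × 0.805800 = 0.7503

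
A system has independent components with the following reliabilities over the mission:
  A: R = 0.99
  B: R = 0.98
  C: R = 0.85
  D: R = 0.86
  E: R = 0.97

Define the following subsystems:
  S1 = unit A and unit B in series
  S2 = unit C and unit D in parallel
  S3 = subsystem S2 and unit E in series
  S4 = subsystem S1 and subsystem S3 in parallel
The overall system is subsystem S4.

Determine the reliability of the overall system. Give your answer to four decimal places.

Series (A and B): 0.990000 × 0.980000 = 0.970200
Parallel (C and D): 1 − (1 − 0.850000)(1 − 0.860000) = 0.979000
Series ([0.979000] and E): 0.979000 × 0.970000 = 0.949630
Parallel ([0.970200] and [0.949630]): 1 − (1 − 0.970200)(1 − 0.949630) = 0.9985

0.9985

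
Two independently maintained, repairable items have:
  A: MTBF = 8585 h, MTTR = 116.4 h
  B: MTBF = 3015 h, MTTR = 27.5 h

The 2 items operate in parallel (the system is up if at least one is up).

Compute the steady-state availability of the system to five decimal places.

A(A) = MTBF/(MTBF+MTTR) = 8585/(8585+116.4) = 0.986623
A(B) = MTBF/(MTBF+MTTR) = 3015/(3015+27.5) = 0.990961
Parallel availability: 1 − (1 − 0.986623)(1 − 0.990961) = 0.99988

0.99988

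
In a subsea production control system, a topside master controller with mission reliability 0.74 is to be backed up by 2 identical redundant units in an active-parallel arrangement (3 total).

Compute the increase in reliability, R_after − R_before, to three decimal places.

0.242

R_before = 0.74
R_after = 1 − (1 − 0.74)^3 = 0.982
ΔR = 0.982 − 0.74 = 0.242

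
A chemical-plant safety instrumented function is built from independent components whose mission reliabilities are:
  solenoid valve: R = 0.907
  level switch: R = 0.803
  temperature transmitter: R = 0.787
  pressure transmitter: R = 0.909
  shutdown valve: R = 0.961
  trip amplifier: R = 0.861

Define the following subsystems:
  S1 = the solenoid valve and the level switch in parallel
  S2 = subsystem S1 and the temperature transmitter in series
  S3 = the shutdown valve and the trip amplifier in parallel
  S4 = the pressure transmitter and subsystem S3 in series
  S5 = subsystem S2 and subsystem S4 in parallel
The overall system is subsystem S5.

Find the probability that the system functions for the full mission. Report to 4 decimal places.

0.9782

Parallel (solenoid valve and level switch): 1 − (1 − 0.907000)(1 − 0.803000) = 0.981679
Series ([0.981679] and temperature transmitter): 0.981679 × 0.787000 = 0.772581
Parallel (shutdown valve and trip amplifier): 1 − (1 − 0.961000)(1 − 0.861000) = 0.994579
Series (pressure transmitter and [0.994579]): 0.909000 × 0.994579 = 0.904072
Parallel ([0.772581] and [0.904072]): 1 − (1 − 0.772581)(1 − 0.904072) = 0.9782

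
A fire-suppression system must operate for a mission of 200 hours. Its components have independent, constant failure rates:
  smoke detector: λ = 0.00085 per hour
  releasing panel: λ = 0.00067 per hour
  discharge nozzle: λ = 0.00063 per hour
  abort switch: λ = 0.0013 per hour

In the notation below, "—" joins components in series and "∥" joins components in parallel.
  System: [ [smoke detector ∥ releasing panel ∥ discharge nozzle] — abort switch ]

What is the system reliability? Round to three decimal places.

0.769

R(smoke detector) = exp(−0.00085 × 200) = 0.84366
R(releasing panel) = exp(−0.00067 × 200) = 0.87459
R(discharge nozzle) = exp(−0.00063 × 200) = 0.88161
R(abort switch) = exp(−0.0013 × 200) = 0.77105
Parallel (smoke detector, releasing panel, and discharge nozzle): 1 − (1 − 0.84366)(1 − 0.87459)(1 − 0.88161) = 0.99768
Series ([0.99768] and abort switch): 0.99768 × 0.77105 = 0.769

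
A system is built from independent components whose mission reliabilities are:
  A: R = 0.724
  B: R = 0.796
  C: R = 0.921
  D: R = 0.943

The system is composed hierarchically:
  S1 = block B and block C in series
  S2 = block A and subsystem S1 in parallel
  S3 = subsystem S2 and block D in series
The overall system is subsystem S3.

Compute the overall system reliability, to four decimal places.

0.8735

Series (B and C): 0.796000 × 0.921000 = 0.733116
Parallel (A and [0.733116]): 1 − (1 − 0.724000)(1 − 0.733116) = 0.926340
Series ([0.926340] and D): 0.926340 × 0.943000 = 0.8735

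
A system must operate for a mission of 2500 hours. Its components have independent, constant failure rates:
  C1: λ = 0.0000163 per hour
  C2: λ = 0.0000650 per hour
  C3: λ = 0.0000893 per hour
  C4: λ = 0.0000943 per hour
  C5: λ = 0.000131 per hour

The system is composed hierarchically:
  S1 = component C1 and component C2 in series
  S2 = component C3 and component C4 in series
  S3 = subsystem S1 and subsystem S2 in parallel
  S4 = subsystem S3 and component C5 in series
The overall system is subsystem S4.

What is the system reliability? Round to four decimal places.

0.6719

R(C1) = exp(−0.0000163 × 2500) = 0.960069
R(C2) = exp(−0.0000650 × 2500) = 0.850016
R(C3) = exp(−0.0000893 × 2500) = 0.799915
R(C4) = exp(−0.0000943 × 2500) = 0.789978
R(C5) = exp(−0.000131 × 2500) = 0.720723
Series (C1 and C2): 0.960069 × 0.850016 = 0.816074
Series (C3 and C4): 0.799915 × 0.789978 = 0.631915
Parallel ([0.816074] and [0.631915]): 1 − (1 − 0.816074)(1 − 0.631915) = 0.932300
Series ([0.932300] and C5): 0.932300 × 0.720723 = 0.6719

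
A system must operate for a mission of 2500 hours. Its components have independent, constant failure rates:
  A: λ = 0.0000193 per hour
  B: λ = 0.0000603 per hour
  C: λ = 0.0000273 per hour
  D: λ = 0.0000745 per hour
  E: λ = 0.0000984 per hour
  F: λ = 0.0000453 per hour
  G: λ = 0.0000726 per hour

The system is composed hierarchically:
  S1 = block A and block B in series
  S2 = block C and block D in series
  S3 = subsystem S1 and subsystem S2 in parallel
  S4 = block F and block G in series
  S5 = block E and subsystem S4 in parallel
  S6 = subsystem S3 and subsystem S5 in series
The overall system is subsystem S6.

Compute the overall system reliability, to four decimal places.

0.9060

R(A) = exp(−0.0000193 × 2500) = 0.952896
R(B) = exp(−0.0000603 × 2500) = 0.860063
R(C) = exp(−0.0000273 × 2500) = 0.934027
R(D) = exp(−0.0000745 × 2500) = 0.830066
R(E) = exp(−0.0000984 × 2500) = 0.781922
R(F) = exp(−0.0000453 × 2500) = 0.892927
R(G) = exp(−0.0000726 × 2500) = 0.834018
Series (A and B): 0.952896 × 0.860063 = 0.819551
Series (C and D): 0.934027 × 0.830066 = 0.775304
Parallel ([0.819551] and [0.775304]): 1 − (1 − 0.819551)(1 − 0.775304) = 0.959454
Series (F and G): 0.892927 × 0.834018 = 0.744717
Parallel (E and [0.744717]): 1 − (1 − 0.781922)(1 − 0.744717) = 0.944328
Series ([0.959454] and [0.944328]): 0.959454 × 0.944328 = 0.9060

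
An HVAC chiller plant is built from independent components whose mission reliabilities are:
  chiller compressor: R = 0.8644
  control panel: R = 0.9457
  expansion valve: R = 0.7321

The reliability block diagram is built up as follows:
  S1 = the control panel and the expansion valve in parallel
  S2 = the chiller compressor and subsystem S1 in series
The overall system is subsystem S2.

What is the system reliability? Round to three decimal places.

Parallel (control panel and expansion valve): 1 − (1 − 0.94570)(1 − 0.73210) = 0.98545
Series (chiller compressor and [0.98545]): 0.86440 × 0.98545 = 0.852

0.852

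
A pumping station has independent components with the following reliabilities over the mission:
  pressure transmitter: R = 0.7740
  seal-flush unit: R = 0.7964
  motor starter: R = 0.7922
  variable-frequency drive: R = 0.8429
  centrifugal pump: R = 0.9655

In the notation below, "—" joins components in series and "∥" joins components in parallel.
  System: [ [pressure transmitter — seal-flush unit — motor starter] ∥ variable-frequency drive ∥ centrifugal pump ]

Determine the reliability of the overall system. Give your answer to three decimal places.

Series (pressure transmitter, seal-flush unit, and motor starter): 0.77400 × 0.79640 × 0.79220 = 0.48832
Parallel ([0.48832], variable-frequency drive, and centrifugal pump): 1 − (1 − 0.48832)(1 − 0.84290)(1 − 0.96550) = 0.997

0.997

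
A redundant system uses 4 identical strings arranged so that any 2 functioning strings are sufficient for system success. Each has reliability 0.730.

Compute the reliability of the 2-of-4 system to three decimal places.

0.937

R = Σ_{i=2}^{4} C(4,i) p^i (1−p)^{4−i} with p = 0.730
C(4,2)·0.730^2·0.270^2 = 0.23309
C(4,3)·0.730^3·0.270^1 = 0.42014
C(4,4)·0.730^4·0.270^0 = 0.28398
Sum = 0.937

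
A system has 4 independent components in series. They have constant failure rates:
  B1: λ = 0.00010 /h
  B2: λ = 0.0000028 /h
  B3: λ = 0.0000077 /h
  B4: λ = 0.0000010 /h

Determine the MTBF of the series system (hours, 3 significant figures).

Series of exponential components: λ_sys = Σ λ_i
λ_sys = 0.00010 + 0.0000028 + 0.0000077 + 0.0000010 = 1.1150e-04 /h
MTBF = 1 / λ_sys = 8970 h

8970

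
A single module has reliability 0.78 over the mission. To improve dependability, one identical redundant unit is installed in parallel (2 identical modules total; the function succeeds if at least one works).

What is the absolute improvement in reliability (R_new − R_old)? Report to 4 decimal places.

R_before = 0.78
R_after = 1 − (1 − 0.78)^2 = 0.9516
ΔR = 0.9516 − 0.78 = 0.1716

0.1716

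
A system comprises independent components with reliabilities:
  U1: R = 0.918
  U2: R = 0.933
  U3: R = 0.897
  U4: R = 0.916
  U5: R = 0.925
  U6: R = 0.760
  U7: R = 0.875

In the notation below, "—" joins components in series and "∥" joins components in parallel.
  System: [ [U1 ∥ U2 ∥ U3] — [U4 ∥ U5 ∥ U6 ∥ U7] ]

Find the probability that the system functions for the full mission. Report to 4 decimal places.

Parallel (U1, U2, and U3): 1 − (1 − 0.918000)(1 − 0.933000)(1 − 0.897000) = 0.999434
Parallel (U4, U5, U6, and U7): 1 − (1 − 0.916000)(1 − 0.925000)(1 − 0.760000)(1 − 0.875000) = 0.999811
Series ([0.999434] and [0.999811]): 0.999434 × 0.999811 = 0.9992

0.9992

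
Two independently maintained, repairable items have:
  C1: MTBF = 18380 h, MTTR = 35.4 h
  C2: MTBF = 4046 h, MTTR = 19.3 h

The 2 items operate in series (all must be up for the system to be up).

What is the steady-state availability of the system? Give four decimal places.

0.9933

A(C1) = MTBF/(MTBF+MTTR) = 18380/(18380+35.4) = 0.998078
A(C2) = MTBF/(MTBF+MTTR) = 4046/(4046+19.3) = 0.995253
Series availability: 0.998078 × 0.995253 = 0.9933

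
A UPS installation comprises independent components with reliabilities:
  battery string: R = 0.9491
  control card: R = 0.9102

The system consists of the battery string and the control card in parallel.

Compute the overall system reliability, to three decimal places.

Parallel (battery string and control card): 1 − (1 − 0.94910)(1 − 0.91020) = 0.995

0.995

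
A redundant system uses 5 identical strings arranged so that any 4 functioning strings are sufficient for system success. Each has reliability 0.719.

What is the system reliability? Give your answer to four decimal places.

R = Σ_{i=4}^{5} C(5,i) p^i (1−p)^{5−i} with p = 0.719
C(5,4)·0.719^4·0.281^1 = 0.375484
C(5,5)·0.719^5·0.281^0 = 0.192152
Sum = 0.5676

0.5676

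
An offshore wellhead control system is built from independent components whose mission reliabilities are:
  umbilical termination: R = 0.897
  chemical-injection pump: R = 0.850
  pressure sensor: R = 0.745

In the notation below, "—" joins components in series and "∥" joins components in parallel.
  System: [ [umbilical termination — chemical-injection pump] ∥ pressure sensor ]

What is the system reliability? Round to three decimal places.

Series (umbilical termination and chemical-injection pump): 0.89700 × 0.85000 = 0.76245
Parallel ([0.76245] and pressure sensor): 1 − (1 − 0.76245)(1 − 0.74500) = 0.939

0.939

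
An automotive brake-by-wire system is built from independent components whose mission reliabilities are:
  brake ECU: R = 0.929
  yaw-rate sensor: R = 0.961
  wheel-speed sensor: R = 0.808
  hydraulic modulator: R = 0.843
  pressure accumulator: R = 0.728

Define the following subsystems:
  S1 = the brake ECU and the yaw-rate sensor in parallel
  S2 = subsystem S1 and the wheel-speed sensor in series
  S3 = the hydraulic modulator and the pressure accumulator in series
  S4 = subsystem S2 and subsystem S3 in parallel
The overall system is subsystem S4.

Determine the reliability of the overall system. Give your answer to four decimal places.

Parallel (brake ECU and yaw-rate sensor): 1 − (1 − 0.929000)(1 − 0.961000) = 0.997231
Series ([0.997231] and wheel-speed sensor): 0.997231 × 0.808000 = 0.805763
Series (hydraulic modulator and pressure accumulator): 0.843000 × 0.728000 = 0.613704
Parallel ([0.805763] and [0.613704]): 1 − (1 − 0.805763)(1 − 0.613704) = 0.9250

0.9250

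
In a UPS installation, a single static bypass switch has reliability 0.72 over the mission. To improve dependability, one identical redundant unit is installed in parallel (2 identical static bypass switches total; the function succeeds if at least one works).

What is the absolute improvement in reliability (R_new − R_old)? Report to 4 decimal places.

0.2016

R_before = 0.72
R_after = 1 − (1 − 0.72)^2 = 0.9216
ΔR = 0.9216 − 0.72 = 0.2016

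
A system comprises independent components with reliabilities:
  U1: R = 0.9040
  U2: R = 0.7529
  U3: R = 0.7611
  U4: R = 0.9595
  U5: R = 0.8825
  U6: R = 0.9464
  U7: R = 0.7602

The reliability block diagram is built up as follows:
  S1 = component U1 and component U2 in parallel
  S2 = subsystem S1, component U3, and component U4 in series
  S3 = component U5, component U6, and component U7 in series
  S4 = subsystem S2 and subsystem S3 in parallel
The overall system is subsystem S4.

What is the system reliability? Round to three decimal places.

Parallel (U1 and U2): 1 − (1 − 0.90400)(1 − 0.75290) = 0.97628
Series ([0.97628], U3, and U4): 0.97628 × 0.76110 × 0.95950 = 0.71295
Series (U5, U6, and U7): 0.88250 × 0.94640 × 0.76020 = 0.63492
Parallel ([0.71295] and [0.63492]): 1 − (1 − 0.71295)(1 − 0.63492) = 0.895

0.895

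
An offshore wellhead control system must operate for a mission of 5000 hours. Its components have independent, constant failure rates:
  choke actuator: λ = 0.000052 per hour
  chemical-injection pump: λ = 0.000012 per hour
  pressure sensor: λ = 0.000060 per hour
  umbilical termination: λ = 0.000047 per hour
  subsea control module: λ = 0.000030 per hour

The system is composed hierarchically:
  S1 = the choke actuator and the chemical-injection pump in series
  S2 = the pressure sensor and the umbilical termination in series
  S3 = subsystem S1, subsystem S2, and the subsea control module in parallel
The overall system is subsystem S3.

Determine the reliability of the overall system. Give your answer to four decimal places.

0.9842

R(choke actuator) = exp(−0.000052 × 5000) = 0.771052
R(chemical-injection pump) = exp(−0.000012 × 5000) = 0.941765
R(pressure sensor) = exp(−0.000060 × 5000) = 0.740818
R(umbilical termination) = exp(−0.000047 × 5000) = 0.790571
R(subsea control module) = exp(−0.000030 × 5000) = 0.860708
Series (choke actuator and chemical-injection pump): 0.771052 × 0.941765 = 0.726150
Series (pressure sensor and umbilical termination): 0.740818 × 0.790571 = 0.585669
Parallel ([0.726150], [0.585669], and subsea control module): 1 − (1 − 0.726150)(1 − 0.585669)(1 − 0.860708) = 0.9842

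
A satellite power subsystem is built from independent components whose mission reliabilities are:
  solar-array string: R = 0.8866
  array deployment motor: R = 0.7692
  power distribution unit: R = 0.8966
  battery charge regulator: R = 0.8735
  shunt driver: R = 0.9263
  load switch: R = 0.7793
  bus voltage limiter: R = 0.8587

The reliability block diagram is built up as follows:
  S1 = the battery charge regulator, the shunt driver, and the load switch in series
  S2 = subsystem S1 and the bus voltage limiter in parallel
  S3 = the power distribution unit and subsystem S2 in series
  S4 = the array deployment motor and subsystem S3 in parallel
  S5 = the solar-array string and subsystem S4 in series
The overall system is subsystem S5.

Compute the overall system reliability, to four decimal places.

0.8559

Series (battery charge regulator, shunt driver, and load switch): 0.873500 × 0.926300 × 0.779300 = 0.630550
Parallel ([0.630550] and bus voltage limiter): 1 − (1 − 0.630550)(1 − 0.858700) = 0.947797
Series (power distribution unit and [0.947797]): 0.896600 × 0.947797 = 0.849795
Parallel (array deployment motor and [0.849795]): 1 − (1 − 0.769200)(1 − 0.849795) = 0.965333
Series (solar-array string and [0.965333]): 0.886600 × 0.965333 = 0.8559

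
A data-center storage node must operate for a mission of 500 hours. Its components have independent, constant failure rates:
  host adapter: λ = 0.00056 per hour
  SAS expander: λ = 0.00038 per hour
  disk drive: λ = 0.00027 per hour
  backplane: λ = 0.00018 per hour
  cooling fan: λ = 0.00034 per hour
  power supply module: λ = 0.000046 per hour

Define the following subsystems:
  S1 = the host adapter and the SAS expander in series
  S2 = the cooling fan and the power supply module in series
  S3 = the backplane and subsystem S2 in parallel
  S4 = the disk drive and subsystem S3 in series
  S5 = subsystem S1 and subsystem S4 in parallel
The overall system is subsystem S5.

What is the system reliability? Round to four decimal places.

R(host adapter) = exp(−0.00056 × 500) = 0.755784
R(SAS expander) = exp(−0.00038 × 500) = 0.826959
R(disk drive) = exp(−0.00027 × 500) = 0.873716
R(backplane) = exp(−0.00018 × 500) = 0.913931
R(cooling fan) = exp(−0.00034 × 500) = 0.843665
R(power supply module) = exp(−0.000046 × 500) = 0.977262
Series (host adapter and SAS expander): 0.755784 × 0.826959 = 0.625002
Series (cooling fan and power supply module): 0.843665 × 0.977262 = 0.824482
Parallel (backplane and [0.824482]): 1 − (1 − 0.913931)(1 − 0.824482) = 0.984893
Series (disk drive and [0.984893]): 0.873716 × 0.984893 = 0.860517
Parallel ([0.625002] and [0.860517]): 1 − (1 − 0.625002)(1 − 0.860517) = 0.9477

0.9477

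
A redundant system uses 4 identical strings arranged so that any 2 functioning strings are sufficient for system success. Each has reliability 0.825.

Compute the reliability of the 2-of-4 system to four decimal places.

R = Σ_{i=2}^{4} C(4,i) p^i (1−p)^{4−i} with p = 0.825
C(4,2)·0.825^2·0.175^2 = 0.125065
C(4,3)·0.825^3·0.175^1 = 0.393061
C(4,4)·0.825^4·0.175^0 = 0.463250
Sum = 0.9814

0.9814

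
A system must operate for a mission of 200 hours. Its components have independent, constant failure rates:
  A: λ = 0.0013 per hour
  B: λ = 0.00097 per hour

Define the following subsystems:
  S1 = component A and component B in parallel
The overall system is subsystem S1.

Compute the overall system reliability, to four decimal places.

0.9596

R(A) = exp(−0.0013 × 200) = 0.771052
R(B) = exp(−0.00097 × 200) = 0.823658
Parallel (A and B): 1 − (1 − 0.771052)(1 − 0.823658) = 0.9596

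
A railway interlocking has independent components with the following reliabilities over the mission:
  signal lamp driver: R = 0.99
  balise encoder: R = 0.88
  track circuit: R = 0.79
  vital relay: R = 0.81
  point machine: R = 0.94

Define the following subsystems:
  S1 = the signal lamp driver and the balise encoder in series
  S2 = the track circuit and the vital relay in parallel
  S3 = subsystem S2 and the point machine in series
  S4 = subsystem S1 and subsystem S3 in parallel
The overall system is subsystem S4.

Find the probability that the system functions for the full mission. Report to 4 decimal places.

Series (signal lamp driver and balise encoder): 0.990000 × 0.880000 = 0.871200
Parallel (track circuit and vital relay): 1 − (1 − 0.790000)(1 − 0.810000) = 0.960100
Series ([0.960100] and point machine): 0.960100 × 0.940000 = 0.902494
Parallel ([0.871200] and [0.902494]): 1 − (1 − 0.871200)(1 − 0.902494) = 0.9874

0.9874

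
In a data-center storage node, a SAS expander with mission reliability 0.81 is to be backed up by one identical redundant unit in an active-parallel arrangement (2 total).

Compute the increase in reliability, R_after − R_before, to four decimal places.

R_before = 0.81
R_after = 1 − (1 − 0.81)^2 = 0.9639
ΔR = 0.9639 − 0.81 = 0.1539

0.1539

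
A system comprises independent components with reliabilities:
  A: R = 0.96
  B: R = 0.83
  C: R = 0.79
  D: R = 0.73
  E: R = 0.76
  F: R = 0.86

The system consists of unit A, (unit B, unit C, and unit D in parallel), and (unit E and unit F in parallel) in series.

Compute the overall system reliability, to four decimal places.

Parallel (B, C, and D): 1 − (1 − 0.830000)(1 − 0.790000)(1 − 0.730000) = 0.990361
Parallel (E and F): 1 − (1 − 0.760000)(1 − 0.860000) = 0.966400
Series (A, [0.990361], and [0.966400]): 0.960000 × 0.990361 × 0.966400 = 0.9188

0.9188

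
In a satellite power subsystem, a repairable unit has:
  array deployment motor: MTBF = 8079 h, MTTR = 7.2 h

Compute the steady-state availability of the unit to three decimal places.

A(array deployment motor) = MTBF/(MTBF+MTTR) = 8079/(8079+7.2) = 0.999

0.999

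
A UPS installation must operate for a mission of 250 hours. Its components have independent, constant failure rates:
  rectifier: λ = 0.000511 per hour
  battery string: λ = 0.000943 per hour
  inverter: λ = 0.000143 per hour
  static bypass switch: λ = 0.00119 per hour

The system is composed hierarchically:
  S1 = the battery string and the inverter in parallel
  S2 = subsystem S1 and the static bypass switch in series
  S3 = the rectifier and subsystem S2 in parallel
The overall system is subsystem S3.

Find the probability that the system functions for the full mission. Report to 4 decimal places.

0.9685

R(rectifier) = exp(−0.000511 × 250) = 0.880073
R(battery string) = exp(−0.000943 × 250) = 0.789978
R(inverter) = exp(−0.000143 × 250) = 0.964881
R(static bypass switch) = exp(−0.00119 × 250) = 0.742673
Parallel (battery string and inverter): 1 − (1 − 0.789978)(1 − 0.964881) = 0.992624
Series ([0.992624] and static bypass switch): 0.992624 × 0.742673 = 0.737195
Parallel (rectifier and [0.737195]): 1 − (1 − 0.880073)(1 − 0.737195) = 0.9685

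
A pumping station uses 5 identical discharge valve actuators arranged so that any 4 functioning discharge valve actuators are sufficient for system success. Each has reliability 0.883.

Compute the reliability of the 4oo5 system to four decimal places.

R = Σ_{i=4}^{5} C(5,i) p^i (1−p)^{5−i} with p = 0.883
C(5,4)·0.883^4·0.117^1 = 0.355630
C(5,5)·0.883^5·0.117^0 = 0.536789
Sum = 0.8924

0.8924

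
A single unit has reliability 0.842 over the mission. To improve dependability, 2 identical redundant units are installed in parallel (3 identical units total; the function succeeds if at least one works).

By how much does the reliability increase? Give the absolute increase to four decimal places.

R_before = 0.842
R_after = 1 − (1 − 0.842)^3 = 0.9961
ΔR = 0.9961 − 0.842 = 0.1541

0.1541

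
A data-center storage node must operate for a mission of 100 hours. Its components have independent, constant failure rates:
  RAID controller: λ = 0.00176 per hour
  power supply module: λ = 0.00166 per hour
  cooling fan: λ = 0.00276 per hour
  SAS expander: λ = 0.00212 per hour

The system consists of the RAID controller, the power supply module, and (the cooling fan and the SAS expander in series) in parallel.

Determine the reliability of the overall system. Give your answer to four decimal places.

0.9905

R(RAID controller) = exp(−0.00176 × 100) = 0.838618
R(power supply module) = exp(−0.00166 × 100) = 0.847046
R(cooling fan) = exp(−0.00276 × 100) = 0.758813
R(SAS expander) = exp(−0.00212 × 100) = 0.808965
Series (cooling fan and SAS expander): 0.758813 × 0.808965 = 0.613853
Parallel (RAID controller, power supply module, and [0.613853]): 1 − (1 − 0.838618)(1 − 0.847046)(1 − 0.613853) = 0.9905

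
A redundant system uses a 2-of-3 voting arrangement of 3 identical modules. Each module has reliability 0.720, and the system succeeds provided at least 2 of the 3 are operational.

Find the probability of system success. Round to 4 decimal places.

R = Σ_{i=2}^{3} C(3,i) p^i (1−p)^{3−i} with p = 0.720
C(3,2)·0.720^2·0.280^1 = 0.435456
C(3,3)·0.720^3·0.280^0 = 0.373248
Sum = 0.8087

0.8087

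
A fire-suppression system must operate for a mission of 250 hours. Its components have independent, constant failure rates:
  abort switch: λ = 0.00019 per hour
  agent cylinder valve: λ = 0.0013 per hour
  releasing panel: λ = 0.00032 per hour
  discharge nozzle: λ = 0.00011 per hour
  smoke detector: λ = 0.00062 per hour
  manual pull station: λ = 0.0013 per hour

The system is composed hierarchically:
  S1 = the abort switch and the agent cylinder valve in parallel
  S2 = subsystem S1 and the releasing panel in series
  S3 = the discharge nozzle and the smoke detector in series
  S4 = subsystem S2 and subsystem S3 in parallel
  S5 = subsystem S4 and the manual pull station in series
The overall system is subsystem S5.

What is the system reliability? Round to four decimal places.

0.7118

R(abort switch) = exp(−0.00019 × 250) = 0.953610
R(agent cylinder valve) = exp(−0.0013 × 250) = 0.722527
R(releasing panel) = exp(−0.00032 × 250) = 0.923116
R(discharge nozzle) = exp(−0.00011 × 250) = 0.972875
R(smoke detector) = exp(−0.00062 × 250) = 0.856415
R(manual pull station) = exp(−0.0013 × 250) = 0.722527
Parallel (abort switch and agent cylinder valve): 1 − (1 − 0.953610)(1 − 0.722527) = 0.987128
Series ([0.987128] and releasing panel): 0.987128 × 0.923116 = 0.911234
Series (discharge nozzle and smoke detector): 0.972875 × 0.856415 = 0.833185
Parallel ([0.911234] and [0.833185]): 1 − (1 − 0.911234)(1 − 0.833185) = 0.985192
Series ([0.985192] and manual pull station): 0.985192 × 0.722527 = 0.7118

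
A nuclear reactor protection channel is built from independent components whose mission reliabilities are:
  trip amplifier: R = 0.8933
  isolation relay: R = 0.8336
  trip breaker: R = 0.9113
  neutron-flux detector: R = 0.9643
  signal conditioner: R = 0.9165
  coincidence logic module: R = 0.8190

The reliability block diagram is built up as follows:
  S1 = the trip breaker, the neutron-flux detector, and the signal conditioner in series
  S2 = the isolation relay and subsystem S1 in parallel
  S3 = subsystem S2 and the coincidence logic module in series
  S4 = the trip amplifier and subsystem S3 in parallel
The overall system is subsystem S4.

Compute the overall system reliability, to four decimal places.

Series (trip breaker, neutron-flux detector, and signal conditioner): 0.911300 × 0.964300 × 0.916500 = 0.805390
Parallel (isolation relay and [0.805390]): 1 − (1 − 0.833600)(1 − 0.805390) = 0.967617
Series ([0.967617] and coincidence logic module): 0.967617 × 0.819000 = 0.792478
Parallel (trip amplifier and [0.792478]): 1 − (1 − 0.893300)(1 − 0.792478) = 0.9779

0.9779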